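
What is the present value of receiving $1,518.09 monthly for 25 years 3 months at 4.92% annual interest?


Present value of an ordinary annuity: PV = PMT × (1 − (1 + r)^(−n)) / r
Monthly rate r = 0.0492/12 = 0.0041, n = 303
PV = $1,518.09 × (1 − (1 + 0.0492/12)^(−303)) / (0.0492/12)
PV = $1,518.09 × 173.303997
PV = $263,091.06

PV = PMT × (1-(1+r)^(-n))/r = $263,091.06


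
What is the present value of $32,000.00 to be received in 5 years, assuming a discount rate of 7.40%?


Present value formula: PV = FV / (1 + r)^t
PV = $32,000.00 / (1 + 0.074)^5
PV = $32,000.00 / 1.4289644
PV = $22,393.84

PV = FV / (1 + r)^t = $22,393.84


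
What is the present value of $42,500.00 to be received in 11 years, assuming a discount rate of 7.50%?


Present value formula: PV = FV / (1 + r)^t
PV = $42,500.00 / (1 + 0.075)^11
PV = $42,500.00 / 2.2156089
PV = $19,182.09

PV = FV / (1 + r)^t = $19,182.09


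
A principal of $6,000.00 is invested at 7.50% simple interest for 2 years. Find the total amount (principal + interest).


Total amount formula: A = P(1 + rt) = P + P·r·t
Interest: I = P × r × t = $6,000.00 × 0.075 × 2 = $900.00
A = P + I = $6,000.00 + $900.00 = $6,900.00

A = P + I = P(1 + rt) = $6,900.00


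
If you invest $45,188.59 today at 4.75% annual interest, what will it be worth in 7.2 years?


Future value formula: FV = PV × (1 + r)^t
FV = $45,188.59 × (1 + 0.0475)^7.2
FV = $45,188.59 × 1.396719
FV = $63,115.76

FV = PV × (1 + r)^t = $63,115.76


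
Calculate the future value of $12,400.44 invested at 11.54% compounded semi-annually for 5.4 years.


Compound interest formula: A = P(1 + r/n)^(nt)
A = $12,400.44 × (1 + 0.1154/2)^(2 × 5.4)
Growth factor: (1 + 0.1154/2)^10.8 = 1.83279988
A = $12,400.44 × 1.83279988
A = $22,727.52

A = P(1 + r/n)^(nt) = $22,727.52


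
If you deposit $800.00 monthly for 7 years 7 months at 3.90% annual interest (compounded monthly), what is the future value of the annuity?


Future value of an ordinary annuity: FV = PMT × ((1 + r)^n − 1) / r
Monthly rate r = 0.039/12 = 0.00325, n = 91
FV = $800.00 × ((1 + 0.039/12)^91 − 1) / (0.039/12)
FV = $800.00 × 105.689123
FV = $84,551.30

FV = PMT × ((1+r)^n - 1)/r = $84,551.30


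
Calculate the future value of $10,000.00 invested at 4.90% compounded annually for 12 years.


Compound interest formula: A = P(1 + r/n)^(nt)
A = $10,000.00 × (1 + 0.049/1)^(1 × 12)
Growth factor: (1 + 0.049/1)^12 = 1.775439
A = $10,000.00 × 1.775439
A = $17,754.39

A = P(1 + r/n)^(nt) = $17,754.39


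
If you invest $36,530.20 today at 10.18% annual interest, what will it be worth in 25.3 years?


Future value formula: FV = PV × (1 + r)^t
FV = $36,530.20 × (1 + 0.1018)^25.3
FV = $36,530.20 × 11.619837
FV = $424,474.97

FV = PV × (1 + r)^t = $424,474.97


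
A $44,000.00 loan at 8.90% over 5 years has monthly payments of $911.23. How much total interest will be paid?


Total paid over the life of the loan = PMT × n.
Total paid = $911.23 × 60 = $54,673.80
Total interest = total paid − principal = $54,673.80 − $44,000.00 = $10,673.80

Total interest = (PMT × n) - PV = $10,673.80


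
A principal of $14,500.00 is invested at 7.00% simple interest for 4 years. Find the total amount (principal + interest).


Total amount formula: A = P(1 + rt) = P + P·r·t
Interest: I = P × r × t = $14,500.00 × 0.07 × 4 = $4,060.00
A = P + I = $14,500.00 + $4,060.00 = $18,560.00

A = P + I = P(1 + rt) = $18,560.00


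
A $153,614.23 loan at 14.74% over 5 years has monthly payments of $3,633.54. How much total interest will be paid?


Total paid over the life of the loan = PMT × n.
Total paid = $3,633.54 × 60 = $218,012.40
Total interest = total paid − principal = $218,012.40 − $153,614.23 = $64,398.17

Total interest = (PMT × n) - PV = $64,398.17


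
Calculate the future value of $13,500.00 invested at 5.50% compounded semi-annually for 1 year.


Compound interest formula: A = P(1 + r/n)^(nt)
A = $13,500.00 × (1 + 0.055/2)^(2 × 1)
Growth factor: (1 + 0.055/2)^2 = 1.055756
A = $13,500.00 × 1.055756
A = $14,252.71

A = P(1 + r/n)^(nt) = $14,252.71


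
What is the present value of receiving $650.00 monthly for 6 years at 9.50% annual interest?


Present value of an ordinary annuity: PV = PMT × (1 − (1 + r)^(−n)) / r
Monthly rate r = 0.095/12 ≈ 0.00791667, n = 72
PV = $650.00 × (1 − (1 + 0.095/12)^(−72)) / (0.095/12)
PV = $650.00 × 54.720488
PV = $35,568.32

PV = PMT × (1-(1+r)^(-n))/r = $35,568.32


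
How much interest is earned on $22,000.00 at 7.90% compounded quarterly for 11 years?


Compound interest earned = final amount − principal.
A = P(1 + r/n)^(nt) = $22,000.00 × (1 + 0.079/4)^(4 × 11) = $52,017.10
Interest = A − P = $52,017.10 − $22,000.00 = $30,017.10

Interest = A - P = $30,017.10


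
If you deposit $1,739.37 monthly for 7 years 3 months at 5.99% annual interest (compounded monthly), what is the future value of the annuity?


Future value of an ordinary annuity: FV = PMT × ((1 + r)^n − 1) / r
Monthly rate r = 0.0599/12 ≈ 0.00499167, n = 87
FV = $1,739.37 × ((1 + 0.0599/12)^87 − 1) / (0.0599/12)
FV = $1,739.37 × 108.616323
FV = $188,923.97

FV = PMT × ((1+r)^n - 1)/r = $188,923.97


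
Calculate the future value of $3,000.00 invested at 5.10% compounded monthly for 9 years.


Compound interest formula: A = P(1 + r/n)^(nt)
A = $3,000.00 × (1 + 0.051/12)^(12 × 9)
Growth factor: (1 + 0.051/12)^108 = 1.580952
A = $3,000.00 × 1.580952
A = $4,742.86

A = P(1 + r/n)^(nt) = $4,742.86


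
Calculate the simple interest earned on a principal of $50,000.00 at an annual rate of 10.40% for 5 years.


Simple interest formula: I = P × r × t
I = $50,000.00 × 0.104 × 5
I = $26,000.00

I = P × r × t = $26,000.00


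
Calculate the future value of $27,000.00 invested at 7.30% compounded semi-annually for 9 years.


Compound interest formula: A = P(1 + r/n)^(nt)
A = $27,000.00 × (1 + 0.073/2)^(2 × 9)
Growth factor: (1 + 0.073/2)^18 = 1.906547
A = $27,000.00 × 1.906547
A = $51,476.77

A = P(1 + r/n)^(nt) = $51,476.77


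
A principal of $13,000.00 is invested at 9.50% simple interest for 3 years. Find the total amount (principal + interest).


Total amount formula: A = P(1 + rt) = P + P·r·t
Interest: I = P × r × t = $13,000.00 × 0.095 × 3 = $3,705.00
A = P + I = $13,000.00 + $3,705.00 = $16,705.00

A = P + I = P(1 + rt) = $16,705.00


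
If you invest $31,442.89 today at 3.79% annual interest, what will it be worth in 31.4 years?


Future value formula: FV = PV × (1 + r)^t
FV = $31,442.89 × (1 + 0.0379)^31.4
FV = $31,442.89 × 3.215756
FV = $101,112.66

FV = PV × (1 + r)^t = $101,112.66


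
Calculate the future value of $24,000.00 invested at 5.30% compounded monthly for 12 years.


Compound interest formula: A = P(1 + r/n)^(nt)
A = $24,000.00 × (1 + 0.053/12)^(12 × 12)
Growth factor: (1 + 0.053/12)^144 = 1.8862668
A = $24,000.00 × 1.8862668
A = $45,270.40

A = P(1 + r/n)^(nt) = $45,270.40


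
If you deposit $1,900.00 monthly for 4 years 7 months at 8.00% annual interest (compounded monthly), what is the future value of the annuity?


Future value of an ordinary annuity: FV = PMT × ((1 + r)^n − 1) / r
Monthly rate r = 0.08/12 ≈ 0.00666667, n = 55
FV = $1,900.00 × ((1 + 0.08/12)^55 − 1) / (0.08/12)
FV = $1,900.00 × 66.174325
FV = $125,731.22

FV = PMT × ((1+r)^n - 1)/r = $125,731.22


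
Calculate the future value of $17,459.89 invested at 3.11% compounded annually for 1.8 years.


Compound interest formula: A = P(1 + r/n)^(nt)
A = $17,459.89 × (1 + 0.0311/1)^(1 × 1.8)
Growth factor: (1 + 0.0311/1)^1.8 = 1.056675
A = $17,459.89 × 1.056675
A = $18,449.43

A = P(1 + r/n)^(nt) = $18,449.43


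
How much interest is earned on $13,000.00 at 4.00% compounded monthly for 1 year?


Compound interest earned = final amount − principal.
A = P(1 + r/n)^(nt) = $13,000.00 × (1 + 0.04/12)^(12 × 1) = $13,529.64
Interest = A − P = $13,529.64 − $13,000.00 = $529.64

Interest = A - P = $529.64


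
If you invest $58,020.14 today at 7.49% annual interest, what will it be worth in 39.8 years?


Future value formula: FV = PV × (1 + r)^t
FV = $58,020.14 × (1 + 0.0749)^39.8
FV = $58,020.14 × 17.7193955
FV = $1,028,081.81

FV = PV × (1 + r)^t = $1,028,081.81


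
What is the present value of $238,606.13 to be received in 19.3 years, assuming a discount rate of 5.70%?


Present value formula: PV = FV / (1 + r)^t
PV = $238,606.13 / (1 + 0.057)^19.3
PV = $238,606.13 / 2.9150584
PV = $81,852.95

PV = FV / (1 + r)^t = $81,852.95


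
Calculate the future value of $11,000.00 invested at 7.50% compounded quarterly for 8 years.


Compound interest formula: A = P(1 + r/n)^(nt)
A = $11,000.00 × (1 + 0.075/4)^(4 × 8)
Growth factor: (1 + 0.075/4)^32 = 1.812024
A = $11,000.00 × 1.812024
A = $19,932.26

A = P(1 + r/n)^(nt) = $19,932.26


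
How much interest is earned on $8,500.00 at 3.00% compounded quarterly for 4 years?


Compound interest earned = final amount − principal.
A = P(1 + r/n)^(nt) = $8,500.00 × (1 + 0.03/4)^(4 × 4) = $9,579.43
Interest = A − P = $9,579.43 − $8,500.00 = $1,079.43

Interest = A - P = $1,079.43


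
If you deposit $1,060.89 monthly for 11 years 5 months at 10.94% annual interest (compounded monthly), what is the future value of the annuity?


Future value of an ordinary annuity: FV = PMT × ((1 + r)^n − 1) / r
Monthly rate r = 0.1094/12 ≈ 0.00911667, n = 137
FV = $1,060.89 × ((1 + 0.1094/12)^137 − 1) / (0.1094/12)
FV = $1,060.89 × 270.616507
FV = $287,094.35

FV = PMT × ((1+r)^n - 1)/r = $287,094.35


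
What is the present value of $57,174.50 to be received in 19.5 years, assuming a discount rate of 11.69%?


Present value formula: PV = FV / (1 + r)^t
PV = $57,174.50 / (1 + 0.1169)^19.5
PV = $57,174.50 / 8.635325
PV = $6,621.00

PV = FV / (1 + r)^t = $6,621.00


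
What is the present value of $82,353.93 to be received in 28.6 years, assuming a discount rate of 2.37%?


Present value formula: PV = FV / (1 + r)^t
PV = $82,353.93 / (1 + 0.0237)^28.6
PV = $82,353.93 / 1.9540664
PV = $42,144.90

PV = FV / (1 + r)^t = $42,144.90


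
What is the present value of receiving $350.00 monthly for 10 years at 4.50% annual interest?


Present value of an ordinary annuity: PV = PMT × (1 − (1 + r)^(−n)) / r
Monthly rate r = 0.045/12 = 0.00375, n = 120
PV = $350.00 × (1 − (1 + 0.045/12)^(−120)) / (0.045/12)
PV = $350.00 × 96.489324
PV = $33,771.26

PV = PMT × (1-(1+r)^(-n))/r = $33,771.26


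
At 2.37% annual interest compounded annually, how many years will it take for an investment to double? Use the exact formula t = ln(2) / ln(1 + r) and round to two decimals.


Doubling condition: (1 + r)^t = 2
Take ln of both sides: t × ln(1 + r) = ln(2)
t = ln(2) / ln(1 + r)
t = 0.693147 / 0.023424
t = 29.59

t = ln(2) / ln(1 + r) = 29.59 years


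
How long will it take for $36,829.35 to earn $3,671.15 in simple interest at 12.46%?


Rearrange the simple interest formula for t:
I = P × r × t  ⇒  t = I / (P × r)
t = $3,671.15 / ($36,829.35 × 0.1246)
t = 0.8

t = I/(P×r) = 0.8 years


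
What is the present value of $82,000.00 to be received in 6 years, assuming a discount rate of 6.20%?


Present value formula: PV = FV / (1 + r)^t
PV = $82,000.00 / (1 + 0.062)^6
PV = $82,000.00 / 1.4346538
PV = $57,156.65

PV = FV / (1 + r)^t = $57,156.65


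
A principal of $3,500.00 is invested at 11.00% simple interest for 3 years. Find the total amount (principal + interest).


Total amount formula: A = P(1 + rt) = P + P·r·t
Interest: I = P × r × t = $3,500.00 × 0.11 × 3 = $1,155.00
A = P + I = $3,500.00 + $1,155.00 = $4,655.00

A = P + I = P(1 + rt) = $4,655.00


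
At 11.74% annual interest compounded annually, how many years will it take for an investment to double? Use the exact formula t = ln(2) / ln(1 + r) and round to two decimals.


Doubling condition: (1 + r)^t = 2
Take ln of both sides: t × ln(1 + r) = ln(2)
t = ln(2) / ln(1 + r)
t = 0.693147 / 0.111005
t = 6.24

t = ln(2) / ln(1 + r) = 6.24 years


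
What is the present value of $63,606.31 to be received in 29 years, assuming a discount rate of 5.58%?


Present value formula: PV = FV / (1 + r)^t
PV = $63,606.31 / (1 + 0.0558)^29
PV = $63,606.31 / 4.829121
PV = $13,171.41

PV = FV / (1 + r)^t = $13,171.41


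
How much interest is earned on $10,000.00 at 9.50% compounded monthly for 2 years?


Compound interest earned = final amount − principal.
A = P(1 + r/n)^(nt) = $10,000.00 × (1 + 0.095/12)^(12 × 2) = $12,083.45
Interest = A − P = $12,083.45 − $10,000.00 = $2,083.45

Interest = A - P = $2,083.45


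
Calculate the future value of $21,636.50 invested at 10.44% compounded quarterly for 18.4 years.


Compound interest formula: A = P(1 + r/n)^(nt)
A = $21,636.50 × (1 + 0.1044/4)^(4 × 18.4)
Growth factor: (1 + 0.1044/4)^73.6 = 6.661331
A = $21,636.50 × 6.661331
A = $144,127.89

A = P(1 + r/n)^(nt) = $144,127.89


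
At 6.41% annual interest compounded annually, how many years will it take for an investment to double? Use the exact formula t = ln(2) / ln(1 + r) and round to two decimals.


Doubling condition: (1 + r)^t = 2
Take ln of both sides: t × ln(1 + r) = ln(2)
t = ln(2) / ln(1 + r)
t = 0.693147 / 0.062129
t = 11.16

t = ln(2) / ln(1 + r) = 11.16 years


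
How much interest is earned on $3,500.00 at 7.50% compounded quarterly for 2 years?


Compound interest earned = final amount − principal.
A = P(1 + r/n)^(nt) = $3,500.00 × (1 + 0.075/4)^(4 × 2) = $4,060.78
Interest = A − P = $4,060.78 − $3,500.00 = $560.78

Interest = A - P = $560.78


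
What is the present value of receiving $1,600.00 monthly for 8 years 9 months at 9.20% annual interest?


Present value of an ordinary annuity: PV = PMT × (1 − (1 + r)^(−n)) / r
Monthly rate r = 0.092/12 ≈ 0.00766667, n = 105
PV = $1,600.00 × (1 − (1 + 0.092/12)^(−105)) / (0.092/12)
PV = $1,600.00 × 71.939653
PV = $115,103.44

PV = PMT × (1-(1+r)^(-n))/r = $115,103.44


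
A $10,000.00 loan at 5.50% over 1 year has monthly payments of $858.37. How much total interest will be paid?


Total paid over the life of the loan = PMT × n.
Total paid = $858.37 × 12 = $10,300.44
Total interest = total paid − principal = $10,300.44 − $10,000.00 = $300.44

Total interest = (PMT × n) - PV = $300.44


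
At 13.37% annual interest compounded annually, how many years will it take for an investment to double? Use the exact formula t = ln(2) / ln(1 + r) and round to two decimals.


Doubling condition: (1 + r)^t = 2
Take ln of both sides: t × ln(1 + r) = ln(2)
t = ln(2) / ln(1 + r)
t = 0.693147 / 0.125487
t = 5.52

t = ln(2) / ln(1 + r) = 5.52 years


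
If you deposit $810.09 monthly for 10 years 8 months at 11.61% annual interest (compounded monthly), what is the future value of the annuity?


Future value of an ordinary annuity: FV = PMT × ((1 + r)^n − 1) / r
Monthly rate r = 0.1161/12 = 0.009675, n = 128
FV = $810.09 × ((1 + 0.1161/12)^128 − 1) / (0.1161/12)
FV = $810.09 × 251.122853
FV = $203,432.11

FV = PMT × ((1+r)^n - 1)/r = $203,432.11


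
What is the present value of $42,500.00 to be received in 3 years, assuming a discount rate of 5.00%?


Present value formula: PV = FV / (1 + r)^t
PV = $42,500.00 / (1 + 0.05)^3
PV = $42,500.00 / 1.157625
PV = $36,713.10

PV = FV / (1 + r)^t = $36,713.10


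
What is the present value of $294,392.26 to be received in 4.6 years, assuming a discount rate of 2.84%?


Present value formula: PV = FV / (1 + r)^t
PV = $294,392.26 / (1 + 0.0284)^4.6
PV = $294,392.26 / 1.1374846
PV = $258,809.89

PV = FV / (1 + r)^t = $258,809.89


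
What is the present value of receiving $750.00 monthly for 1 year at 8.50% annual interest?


Present value of an ordinary annuity: PV = PMT × (1 − (1 + r)^(−n)) / r
Monthly rate r = 0.085/12 ≈ 0.00708333, n = 12
PV = $750.00 × (1 − (1 + 0.085/12)^(−12)) / (0.085/12)
PV = $750.00 × 11.465289
PV = $8,598.97

PV = PMT × (1-(1+r)^(-n))/r = $8,598.97


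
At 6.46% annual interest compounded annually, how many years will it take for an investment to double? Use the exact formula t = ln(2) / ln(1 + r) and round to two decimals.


Doubling condition: (1 + r)^t = 2
Take ln of both sides: t × ln(1 + r) = ln(2)
t = ln(2) / ln(1 + r)
t = 0.693147 / 0.062599
t = 11.07

t = ln(2) / ln(1 + r) = 11.07 years


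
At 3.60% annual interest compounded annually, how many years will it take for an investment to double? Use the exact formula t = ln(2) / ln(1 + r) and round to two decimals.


Doubling condition: (1 + r)^t = 2
Take ln of both sides: t × ln(1 + r) = ln(2)
t = ln(2) / ln(1 + r)
t = 0.693147 / 0.035367
t = 19.60

t = ln(2) / ln(1 + r) = 19.60 years


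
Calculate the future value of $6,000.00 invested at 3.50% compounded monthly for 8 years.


Compound interest formula: A = P(1 + r/n)^(nt)
A = $6,000.00 × (1 + 0.035/12)^(12 × 8)
Growth factor: (1 + 0.035/12)^96 = 1.3225907
A = $6,000.00 × 1.3225907
A = $7,935.54

A = P(1 + r/n)^(nt) = $7,935.54


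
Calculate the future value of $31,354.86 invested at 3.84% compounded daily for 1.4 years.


Compound interest formula: A = P(1 + r/n)^(nt)
A = $31,354.86 × (1 + 0.0384/365)^(365 × 1.4)
Growth factor: (1 + 0.0384/365)^511 = 1.0552283
A = $31,354.86 × 1.0552283
A = $33,086.54

A = P(1 + r/n)^(nt) = $33,086.54


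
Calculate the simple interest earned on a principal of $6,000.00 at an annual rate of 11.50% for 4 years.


Simple interest formula: I = P × r × t
I = $6,000.00 × 0.115 × 4
I = $2,760.00

I = P × r × t = $2,760.00


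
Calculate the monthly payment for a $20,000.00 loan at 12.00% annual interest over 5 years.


Loan payment formula: PMT = PV × r / (1 − (1 + r)^(−n))
Monthly rate r = 0.12/12 = 0.01, n = 60 months
Denominator: 1 − (1 + 0.12/12)^(−60) = 0.449550
PMT = $20,000.00 × (0.12/12) / 0.449550
PMT = $444.89 per month

PMT = PV × r / (1-(1+r)^(-n)) = $444.89/month


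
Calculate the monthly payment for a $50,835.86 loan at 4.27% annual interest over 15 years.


Loan payment formula: PMT = PV × r / (1 − (1 + r)^(−n))
Monthly rate r = 0.0427/12 ≈ 0.00355833, n = 180 months
Denominator: 1 − (1 + 0.0427/12)^(−180) = 0.472372
PMT = $50,835.86 × (0.0427/12) / 0.472372
PMT = $382.94 per month

PMT = PV × r / (1-(1+r)^(-n)) = $382.94/month


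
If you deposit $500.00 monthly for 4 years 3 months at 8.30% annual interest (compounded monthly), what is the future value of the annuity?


Future value of an ordinary annuity: FV = PMT × ((1 + r)^n − 1) / r
Monthly rate r = 0.083/12 ≈ 0.00691667, n = 51
FV = $500.00 × ((1 + 0.083/12)^51 − 1) / (0.083/12)
FV = $500.00 × 60.903389
FV = $30,451.69

FV = PMT × ((1+r)^n - 1)/r = $30,451.69


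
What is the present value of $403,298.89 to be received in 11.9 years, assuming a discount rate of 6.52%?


Present value formula: PV = FV / (1 + r)^t
PV = $403,298.89 / (1 + 0.0652)^11.9
PV = $403,298.89 / 2.1204634
PV = $190,193.75

PV = FV / (1 + r)^t = $190,193.75


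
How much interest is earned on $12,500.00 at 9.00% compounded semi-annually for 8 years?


Compound interest earned = final amount − principal.
A = P(1 + r/n)^(nt) = $12,500.00 × (1 + 0.09/2)^(2 × 8) = $25,279.63
Interest = A − P = $25,279.63 − $12,500.00 = $12,779.63

Interest = A - P = $12,779.63


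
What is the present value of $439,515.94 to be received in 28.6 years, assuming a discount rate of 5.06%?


Present value formula: PV = FV / (1 + r)^t
PV = $439,515.94 / (1 + 0.0506)^28.6
PV = $439,515.94 / 4.1030758
PV = $107,118.65

PV = FV / (1 + r)^t = $107,118.65


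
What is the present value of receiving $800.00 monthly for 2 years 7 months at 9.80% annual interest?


Present value of an ordinary annuity: PV = PMT × (1 − (1 + r)^(−n)) / r
Monthly rate r = 0.098/12 ≈ 0.00816667, n = 31
PV = $800.00 × (1 − (1 + 0.098/12)^(−31)) / (0.098/12)
PV = $800.00 × 27.289335
PV = $21,831.47

PV = PMT × (1-(1+r)^(-n))/r = $21,831.47


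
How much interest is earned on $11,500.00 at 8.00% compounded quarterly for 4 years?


Compound interest earned = final amount − principal.
A = P(1 + r/n)^(nt) = $11,500.00 × (1 + 0.08/4)^(4 × 4) = $15,787.04
Interest = A − P = $15,787.04 − $11,500.00 = $4,287.04

Interest = A - P = $4,287.04


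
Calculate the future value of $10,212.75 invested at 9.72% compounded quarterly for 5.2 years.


Compound interest formula: A = P(1 + r/n)^(nt)
A = $10,212.75 × (1 + 0.0972/4)^(4 × 5.2)
Growth factor: (1 + 0.0972/4)^20.8 = 1.647727
A = $10,212.75 × 1.647727
A = $16,827.82

A = P(1 + r/n)^(nt) = $16,827.82


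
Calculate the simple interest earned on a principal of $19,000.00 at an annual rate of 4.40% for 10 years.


Simple interest formula: I = P × r × t
I = $19,000.00 × 0.044 × 10
I = $8,360.00

I = P × r × t = $8,360.00


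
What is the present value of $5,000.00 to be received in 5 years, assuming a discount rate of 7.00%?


Present value formula: PV = FV / (1 + r)^t
PV = $5,000.00 / (1 + 0.07)^5
PV = $5,000.00 / 1.402552
PV = $3,564.93

PV = FV / (1 + r)^t = $3,564.93


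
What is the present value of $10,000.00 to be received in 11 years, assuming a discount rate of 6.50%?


Present value formula: PV = FV / (1 + r)^t
PV = $10,000.00 / (1 + 0.065)^11
PV = $10,000.00 / 1.999151
PV = $5,002.12

PV = FV / (1 + r)^t = $5,002.12


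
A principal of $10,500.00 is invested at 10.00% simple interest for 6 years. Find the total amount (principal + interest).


Total amount formula: A = P(1 + rt) = P + P·r·t
Interest: I = P × r × t = $10,500.00 × 0.1 × 6 = $6,300.00
A = P + I = $10,500.00 + $6,300.00 = $16,800.00

A = P + I = P(1 + rt) = $16,800.00


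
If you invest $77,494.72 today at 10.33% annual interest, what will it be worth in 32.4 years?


Future value formula: FV = PV × (1 + r)^t
FV = $77,494.72 × (1 + 0.1033)^32.4
FV = $77,494.72 × 24.1698096
FV = $1,873,032.63

FV = PV × (1 + r)^t = $1,873,032.63


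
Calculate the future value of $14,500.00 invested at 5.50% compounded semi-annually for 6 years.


Compound interest formula: A = P(1 + r/n)^(nt)
A = $14,500.00 × (1 + 0.055/2)^(2 × 6)
Growth factor: (1 + 0.055/2)^12 = 1.38478378
A = $14,500.00 × 1.38478378
A = $20,079.36

A = P(1 + r/n)^(nt) = $20,079.36


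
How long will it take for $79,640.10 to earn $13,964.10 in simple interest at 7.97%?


Rearrange the simple interest formula for t:
I = P × r × t  ⇒  t = I / (P × r)
t = $13,964.10 / ($79,640.10 × 0.0797)
t = 2.2

t = I/(P×r) = 2.2 years


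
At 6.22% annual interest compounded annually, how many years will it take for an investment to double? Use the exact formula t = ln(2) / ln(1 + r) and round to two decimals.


Doubling condition: (1 + r)^t = 2
Take ln of both sides: t × ln(1 + r) = ln(2)
t = ln(2) / ln(1 + r)
t = 0.693147 / 0.060342
t = 11.49

t = ln(2) / ln(1 + r) = 11.49 years


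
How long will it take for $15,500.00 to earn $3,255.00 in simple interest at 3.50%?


Rearrange the simple interest formula for t:
I = P × r × t  ⇒  t = I / (P × r)
t = $3,255.00 / ($15,500.00 × 0.035)
t = 6

t = I/(P×r) = 6 years


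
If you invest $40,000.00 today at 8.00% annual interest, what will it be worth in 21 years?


Future value formula: FV = PV × (1 + r)^t
FV = $40,000.00 × (1 + 0.08)^21
FV = $40,000.00 × 5.0338337
FV = $201,353.35

FV = PV × (1 + r)^t = $201,353.35


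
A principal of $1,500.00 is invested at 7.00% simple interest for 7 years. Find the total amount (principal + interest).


Total amount formula: A = P(1 + rt) = P + P·r·t
Interest: I = P × r × t = $1,500.00 × 0.07 × 7 = $735.00
A = P + I = $1,500.00 + $735.00 = $2,235.00

A = P + I = P(1 + rt) = $2,235.00


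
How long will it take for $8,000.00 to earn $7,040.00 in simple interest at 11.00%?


Rearrange the simple interest formula for t:
I = P × r × t  ⇒  t = I / (P × r)
t = $7,040.00 / ($8,000.00 × 0.11)
t = 8

t = I/(P×r) = 8 years


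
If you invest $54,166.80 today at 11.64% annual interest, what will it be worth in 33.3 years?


Future value formula: FV = PV × (1 + r)^t
FV = $54,166.80 × (1 + 0.1164)^33.3
FV = $54,166.80 × 39.120128
FV = $2,119,012.15

FV = PV × (1 + r)^t = $2,119,012.15


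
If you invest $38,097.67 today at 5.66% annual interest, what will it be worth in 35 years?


Future value formula: FV = PV × (1 + r)^t
FV = $38,097.67 × (1 + 0.0566)^35
FV = $38,097.67 × 6.8686474
FV = $261,679.46

FV = PV × (1 + r)^t = $261,679.46


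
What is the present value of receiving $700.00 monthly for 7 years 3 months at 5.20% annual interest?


Present value of an ordinary annuity: PV = PMT × (1 − (1 + r)^(−n)) / r
Monthly rate r = 0.052/12 ≈ 0.00433333, n = 87
PV = $700.00 × (1 − (1 + 0.052/12)^(−87)) / (0.052/12)
PV = $700.00 × 72.351931
PV = $50,646.35

PV = PMT × (1-(1+r)^(-n))/r = $50,646.35


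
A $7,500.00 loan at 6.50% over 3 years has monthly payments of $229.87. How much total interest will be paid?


Total paid over the life of the loan = PMT × n.
Total paid = $229.87 × 36 = $8,275.32
Total interest = total paid − principal = $8,275.32 − $7,500.00 = $775.32

Total interest = (PMT × n) - PV = $775.32


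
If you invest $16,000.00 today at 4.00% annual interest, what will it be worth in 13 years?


Future value formula: FV = PV × (1 + r)^t
FV = $16,000.00 × (1 + 0.04)^13
FV = $16,000.00 × 1.665074
FV = $26,641.18

FV = PV × (1 + r)^t = $26,641.18


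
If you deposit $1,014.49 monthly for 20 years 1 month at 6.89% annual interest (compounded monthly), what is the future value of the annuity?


Future value of an ordinary annuity: FV = PMT × ((1 + r)^n − 1) / r
Monthly rate r = 0.0689/12 ≈ 0.00574167, n = 241
FV = $1,014.49 × ((1 + 0.0689/12)^241 − 1) / (0.0689/12)
FV = $1,014.49 × 517.975802
FV = $525,481.27

FV = PMT × ((1+r)^n - 1)/r = $525,481.27


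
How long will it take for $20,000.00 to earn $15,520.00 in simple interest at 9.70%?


Rearrange the simple interest formula for t:
I = P × r × t  ⇒  t = I / (P × r)
t = $15,520.00 / ($20,000.00 × 0.097)
t = 8

t = I/(P×r) = 8 years


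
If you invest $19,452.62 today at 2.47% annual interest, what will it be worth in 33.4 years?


Future value formula: FV = PV × (1 + r)^t
FV = $19,452.62 × (1 + 0.0247)^33.4
FV = $19,452.62 × 2.2590768
FV = $43,944.96

FV = PV × (1 + r)^t = $43,944.96


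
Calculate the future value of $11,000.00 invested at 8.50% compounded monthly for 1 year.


Compound interest formula: A = P(1 + r/n)^(nt)
A = $11,000.00 × (1 + 0.085/12)^(12 × 1)
Growth factor: (1 + 0.085/12)^12 = 1.088391
A = $11,000.00 × 1.088391
A = $11,972.30

A = P(1 + r/n)^(nt) = $11,972.30


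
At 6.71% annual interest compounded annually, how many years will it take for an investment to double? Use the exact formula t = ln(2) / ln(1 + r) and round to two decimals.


Doubling condition: (1 + r)^t = 2
Take ln of both sides: t × ln(1 + r) = ln(2)
t = ln(2) / ln(1 + r)
t = 0.693147 / 0.064945
t = 10.67

t = ln(2) / ln(1 + r) = 10.67 years


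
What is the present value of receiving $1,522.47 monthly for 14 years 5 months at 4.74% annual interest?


Present value of an ordinary annuity: PV = PMT × (1 − (1 + r)^(−n)) / r
Monthly rate r = 0.0474/12 = 0.00395, n = 173
PV = $1,522.47 × (1 − (1 + 0.0474/12)^(−173)) / (0.0474/12)
PV = $1,522.47 × 125.163852
PV = $190,558.21

PV = PMT × (1-(1+r)^(-n))/r = $190,558.21


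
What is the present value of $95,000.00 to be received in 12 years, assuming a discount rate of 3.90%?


Present value formula: PV = FV / (1 + r)^t
PV = $95,000.00 / (1 + 0.039)^12
PV = $95,000.00 / 1.5826562
PV = $60,025.67

PV = FV / (1 + r)^t = $60,025.67


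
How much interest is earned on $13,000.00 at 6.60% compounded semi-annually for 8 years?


Compound interest earned = final amount − principal.
A = P(1 + r/n)^(nt) = $13,000.00 × (1 + 0.066/2)^(2 × 8) = $21,854.88
Interest = A − P = $21,854.88 − $13,000.00 = $8,854.88

Interest = A - P = $8,854.88


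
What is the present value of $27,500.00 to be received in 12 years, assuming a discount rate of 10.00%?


Present value formula: PV = FV / (1 + r)^t
PV = $27,500.00 / (1 + 0.1)^12
PV = $27,500.00 / 3.138428
PV = $8,762.35

PV = FV / (1 + r)^t = $8,762.35


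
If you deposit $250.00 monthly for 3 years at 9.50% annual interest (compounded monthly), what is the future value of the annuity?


Future value of an ordinary annuity: FV = PMT × ((1 + r)^n − 1) / r
Monthly rate r = 0.095/12 ≈ 0.00791667, n = 36
FV = $250.00 × ((1 + 0.095/12)^36 − 1) / (0.095/12)
FV = $250.00 × 41.465760
FV = $10,366.44

FV = PMT × ((1+r)^n - 1)/r = $10,366.44


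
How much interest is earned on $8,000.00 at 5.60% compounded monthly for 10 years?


Compound interest earned = final amount − principal.
A = P(1 + r/n)^(nt) = $8,000.00 × (1 + 0.056/12)^(12 × 10) = $13,987.15
Interest = A − P = $13,987.15 − $8,000.00 = $5,987.15

Interest = A - P = $5,987.15


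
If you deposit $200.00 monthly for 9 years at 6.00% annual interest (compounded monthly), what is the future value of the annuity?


Future value of an ordinary annuity: FV = PMT × ((1 + r)^n − 1) / r
Monthly rate r = 0.06/12 = 0.005, n = 108
FV = $200.00 × ((1 + 0.06/12)^108 − 1) / (0.06/12)
FV = $200.00 × 142.739900
FV = $28,547.98

FV = PMT × ((1+r)^n - 1)/r = $28,547.98


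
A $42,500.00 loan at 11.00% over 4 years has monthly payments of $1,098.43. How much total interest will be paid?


Total paid over the life of the loan = PMT × n.
Total paid = $1,098.43 × 48 = $52,724.64
Total interest = total paid − principal = $52,724.64 − $42,500.00 = $10,224.64

Total interest = (PMT × n) - PV = $10,224.64


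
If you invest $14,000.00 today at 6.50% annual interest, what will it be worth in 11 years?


Future value formula: FV = PV × (1 + r)^t
FV = $14,000.00 × (1 + 0.065)^11
FV = $14,000.00 × 1.9991514
FV = $27,988.12

FV = PV × (1 + r)^t = $27,988.12


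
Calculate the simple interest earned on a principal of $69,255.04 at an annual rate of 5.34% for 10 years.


Simple interest formula: I = P × r × t
I = $69,255.04 × 0.0534 × 10
I = $36,982.19

I = P × r × t = $36,982.19


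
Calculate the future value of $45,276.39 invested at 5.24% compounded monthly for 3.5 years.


Compound interest formula: A = P(1 + r/n)^(nt)
A = $45,276.39 × (1 + 0.0524/12)^(12 × 3.5)
Growth factor: (1 + 0.0524/12)^42 = 1.2008153
A = $45,276.39 × 1.2008153
A = $54,368.58

A = P(1 + r/n)^(nt) = $54,368.58


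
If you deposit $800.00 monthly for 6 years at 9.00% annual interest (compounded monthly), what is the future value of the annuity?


Future value of an ordinary annuity: FV = PMT × ((1 + r)^n − 1) / r
Monthly rate r = 0.09/12 = 0.0075, n = 72
FV = $800.00 × ((1 + 0.09/12)^72 − 1) / (0.09/12)
FV = $800.00 × 95.007028
FV = $76,005.62

FV = PMT × ((1+r)^n - 1)/r = $76,005.62


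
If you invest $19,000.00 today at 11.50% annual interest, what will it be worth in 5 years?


Future value formula: FV = PV × (1 + r)^t
FV = $19,000.00 × (1 + 0.115)^5
FV = $19,000.00 × 1.723353
FV = $32,743.71

FV = PV × (1 + r)^t = $32,743.71


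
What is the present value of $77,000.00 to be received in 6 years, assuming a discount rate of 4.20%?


Present value formula: PV = FV / (1 + r)^t
PV = $77,000.00 / (1 + 0.042)^6
PV = $77,000.00 / 1.2799892
PV = $60,156.76

PV = FV / (1 + r)^t = $60,156.76


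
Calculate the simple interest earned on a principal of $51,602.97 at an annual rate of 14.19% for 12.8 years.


Simple interest formula: I = P × r × t
I = $51,602.97 × 0.1419 × 12.8
I = $93,727.51

I = P × r × t = $93,727.51


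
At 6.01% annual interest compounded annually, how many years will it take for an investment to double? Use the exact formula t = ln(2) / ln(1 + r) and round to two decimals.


Doubling condition: (1 + r)^t = 2
Take ln of both sides: t × ln(1 + r) = ln(2)
t = ln(2) / ln(1 + r)
t = 0.693147 / 0.058363
t = 11.88

t = ln(2) / ln(1 + r) = 11.88 years


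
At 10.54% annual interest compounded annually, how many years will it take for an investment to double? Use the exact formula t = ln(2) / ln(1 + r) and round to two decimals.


Doubling condition: (1 + r)^t = 2
Take ln of both sides: t × ln(1 + r) = ln(2)
t = ln(2) / ln(1 + r)
t = 0.693147 / 0.100207
t = 6.92

t = ln(2) / ln(1 + r) = 6.92 years


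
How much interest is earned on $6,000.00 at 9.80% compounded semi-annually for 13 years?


Compound interest earned = final amount − principal.
A = P(1 + r/n)^(nt) = $6,000.00 × (1 + 0.098/2)^(2 × 13) = $20,812.01
Interest = A − P = $20,812.01 − $6,000.00 = $14,812.01

Interest = A - P = $14,812.01


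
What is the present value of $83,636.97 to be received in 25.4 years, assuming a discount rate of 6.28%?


Present value formula: PV = FV / (1 + r)^t
PV = $83,636.97 / (1 + 0.0628)^25.4
PV = $83,636.97 / 4.697527
PV = $17,804.47

PV = FV / (1 + r)^t = $17,804.47


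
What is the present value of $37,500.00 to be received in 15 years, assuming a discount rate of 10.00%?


Present value formula: PV = FV / (1 + r)^t
PV = $37,500.00 / (1 + 0.1)^15
PV = $37,500.00 / 4.177248
PV = $8,977.20

PV = FV / (1 + r)^t = $8,977.20


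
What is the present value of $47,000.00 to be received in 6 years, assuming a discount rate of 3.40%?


Present value formula: PV = FV / (1 + r)^t
PV = $47,000.00 / (1 + 0.034)^6
PV = $47,000.00 / 1.2221464
PV = $38,456.93

PV = FV / (1 + r)^t = $38,456.93


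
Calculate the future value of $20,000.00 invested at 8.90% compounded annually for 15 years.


Compound interest formula: A = P(1 + r/n)^(nt)
A = $20,000.00 × (1 + 0.089/1)^(1 × 15)
Growth factor: (1 + 0.089/1)^15 = 3.592677
A = $20,000.00 × 3.592677
A = $71,853.54

A = P(1 + r/n)^(nt) = $71,853.54


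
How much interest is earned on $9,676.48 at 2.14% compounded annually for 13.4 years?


Compound interest earned = final amount − principal.
A = P(1 + r/n)^(nt) = $9,676.48 × (1 + 0.0214/1)^(1 × 13.4) = $12,851.15
Interest = A − P = $12,851.15 − $9,676.48 = $3,174.67

Interest = A - P = $3,174.67


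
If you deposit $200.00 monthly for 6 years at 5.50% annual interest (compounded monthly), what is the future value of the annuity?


Future value of an ordinary annuity: FV = PMT × ((1 + r)^n − 1) / r
Monthly rate r = 0.055/12 ≈ 0.00458333, n = 72
FV = $200.00 × ((1 + 0.055/12)^72 − 1) / (0.055/12)
FV = $200.00 × 85.073412
FV = $17,014.68

FV = PMT × ((1+r)^n - 1)/r = $17,014.68


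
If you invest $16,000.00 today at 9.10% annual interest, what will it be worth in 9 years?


Future value formula: FV = PV × (1 + r)^t
FV = $16,000.00 × (1 + 0.091)^9
FV = $16,000.00 × 2.1898923
FV = $35,038.28

FV = PV × (1 + r)^t = $35,038.28


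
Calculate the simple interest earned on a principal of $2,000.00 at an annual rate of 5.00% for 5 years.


Simple interest formula: I = P × r × t
I = $2,000.00 × 0.05 × 5
I = $500.00

I = P × r × t = $500.00


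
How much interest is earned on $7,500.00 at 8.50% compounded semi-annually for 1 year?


Compound interest earned = final amount − principal.
A = P(1 + r/n)^(nt) = $7,500.00 × (1 + 0.085/2)^(2 × 1) = $8,151.05
Interest = A − P = $8,151.05 − $7,500.00 = $651.05

Interest = A - P = $651.05


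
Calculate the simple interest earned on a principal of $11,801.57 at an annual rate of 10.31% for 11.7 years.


Simple interest formula: I = P × r × t
I = $11,801.57 × 0.1031 × 11.7
I = $14,235.88

I = P × r × t = $14,235.88


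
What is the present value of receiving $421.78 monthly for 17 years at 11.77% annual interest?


Present value of an ordinary annuity: PV = PMT × (1 − (1 + r)^(−n)) / r
Monthly rate r = 0.1177/12 ≈ 0.00980833, n = 204
PV = $421.78 × (1 − (1 + 0.1177/12)^(−204)) / (0.1177/12)
PV = $421.78 × 88.033490
PV = $37,130.77

PV = PMT × (1-(1+r)^(-n))/r = $37,130.77


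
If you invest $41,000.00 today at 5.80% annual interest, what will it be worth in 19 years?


Future value formula: FV = PV × (1 + r)^t
FV = $41,000.00 × (1 + 0.058)^19
FV = $41,000.00 × 2.9189569
FV = $119,677.23

FV = PV × (1 + r)^t = $119,677.23


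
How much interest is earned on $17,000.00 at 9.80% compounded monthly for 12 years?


Compound interest earned = final amount − principal.
A = P(1 + r/n)^(nt) = $17,000.00 × (1 + 0.098/12)^(12 × 12) = $54,840.96
Interest = A − P = $54,840.96 − $17,000.00 = $37,840.96

Interest = A - P = $37,840.96


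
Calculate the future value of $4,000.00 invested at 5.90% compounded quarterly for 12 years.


Compound interest formula: A = P(1 + r/n)^(nt)
A = $4,000.00 × (1 + 0.059/4)^(4 × 12)
Growth factor: (1 + 0.059/4)^48 = 2.019458
A = $4,000.00 × 2.019458
A = $8,077.83

A = P(1 + r/n)^(nt) = $8,077.83


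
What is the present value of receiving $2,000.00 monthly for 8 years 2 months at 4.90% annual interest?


Present value of an ordinary annuity: PV = PMT × (1 − (1 + r)^(−n)) / r
Monthly rate r = 0.049/12 ≈ 0.00408333, n = 98
PV = $2,000.00 × (1 − (1 + 0.049/12)^(−98)) / (0.049/12)
PV = $2,000.00 × 80.631518
PV = $161,263.04

PV = PMT × (1-(1+r)^(-n))/r = $161,263.04


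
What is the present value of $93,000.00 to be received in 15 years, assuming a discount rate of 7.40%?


Present value formula: PV = FV / (1 + r)^t
PV = $93,000.00 / (1 + 0.074)^15
PV = $93,000.00 / 2.9178585
PV = $31,872.69

PV = FV / (1 + r)^t = $31,872.69


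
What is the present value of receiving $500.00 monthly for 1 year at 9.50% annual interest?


Present value of an ordinary annuity: PV = PMT × (1 − (1 + r)^(−n)) / r
Monthly rate r = 0.095/12 ≈ 0.00791667, n = 12
PV = $500.00 × (1 − (1 + 0.095/12)^(−12)) / (0.095/12)
PV = $500.00 × 11.404653
PV = $5,702.33

PV = PMT × (1-(1+r)^(-n))/r = $5,702.33


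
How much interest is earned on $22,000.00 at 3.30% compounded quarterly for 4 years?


Compound interest earned = final amount − principal.
A = P(1 + r/n)^(nt) = $22,000.00 × (1 + 0.033/4)^(4 × 4) = $25,090.79
Interest = A − P = $25,090.79 − $22,000.00 = $3,090.79

Interest = A - P = $3,090.79


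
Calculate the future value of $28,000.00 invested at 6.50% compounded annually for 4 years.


Compound interest formula: A = P(1 + r/n)^(nt)
A = $28,000.00 × (1 + 0.065/1)^(1 × 4)
Growth factor: (1 + 0.065/1)^4 = 1.2864664
A = $28,000.00 × 1.2864664
A = $36,021.06

A = P(1 + r/n)^(nt) = $36,021.06


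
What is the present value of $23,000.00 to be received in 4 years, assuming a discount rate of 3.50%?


Present value formula: PV = FV / (1 + r)^t
PV = $23,000.00 / (1 + 0.035)^4
PV = $23,000.00 / 1.147523
PV = $20,043.17

PV = FV / (1 + r)^t = $20,043.17


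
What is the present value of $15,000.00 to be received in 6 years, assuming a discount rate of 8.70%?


Present value formula: PV = FV / (1 + r)^t
PV = $15,000.00 / (1 + 0.087)^6
PV = $15,000.00 / 1.649595
PV = $9,093.14

PV = FV / (1 + r)^t = $9,093.14


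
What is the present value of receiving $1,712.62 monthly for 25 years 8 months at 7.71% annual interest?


Present value of an ordinary annuity: PV = PMT × (1 − (1 + r)^(−n)) / r
Monthly rate r = 0.0771/12 = 0.006425, n = 308
PV = $1,712.62 × (1 − (1 + 0.0771/12)^(−308)) / (0.0771/12)
PV = $1,712.62 × 133.992385
PV = $229,478.04

PV = PMT × (1-(1+r)^(-n))/r = $229,478.04


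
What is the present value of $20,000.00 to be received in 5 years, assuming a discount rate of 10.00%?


Present value formula: PV = FV / (1 + r)^t
PV = $20,000.00 / (1 + 0.1)^5
PV = $20,000.00 / 1.610510
PV = $12,418.43

PV = FV / (1 + r)^t = $12,418.43
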